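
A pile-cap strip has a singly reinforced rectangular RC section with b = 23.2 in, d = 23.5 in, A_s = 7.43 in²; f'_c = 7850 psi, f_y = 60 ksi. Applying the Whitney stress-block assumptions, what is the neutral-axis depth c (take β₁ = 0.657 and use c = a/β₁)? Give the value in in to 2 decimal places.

c ≈ 4.38 in

T = A_s f_y = 7.43 × 60 = 445.8 kips.
a = T/(0.85 f'_c b) = 445.8/(0.85 × 7.85 × 23.2) = 2.8798 in.
With β₁ = 0.657, c = a/β₁ = 2.8798/0.657 = 4.38 in.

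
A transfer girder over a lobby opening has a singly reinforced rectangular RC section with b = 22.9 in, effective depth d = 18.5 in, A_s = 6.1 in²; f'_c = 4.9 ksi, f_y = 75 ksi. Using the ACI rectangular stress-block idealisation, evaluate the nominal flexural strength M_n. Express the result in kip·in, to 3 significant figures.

M_n ≈ 7370 kip·in

T = A_s f_y = 6.1 × 75 = 457.5 kips.
a = T/(0.85 f'_c b) = 457.5/(0.85 × 4.9 × 22.9) = 4.797 in.
M_n = T(d − a/2) = 457.5 × (18.5 − 2.3985) = 7366.4 kip·in.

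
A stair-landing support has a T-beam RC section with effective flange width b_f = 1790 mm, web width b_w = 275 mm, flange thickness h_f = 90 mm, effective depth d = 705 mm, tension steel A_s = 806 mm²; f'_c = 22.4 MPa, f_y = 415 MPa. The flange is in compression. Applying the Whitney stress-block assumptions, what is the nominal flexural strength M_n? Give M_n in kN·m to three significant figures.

Tension: T = A_s f_y = 806 × 415 = 334490 N.
Try a within the flange: a = T/(0.85 f'_c b_f) = 334490/(0.85 × 22.4 × 1790) = 9.81 mm.
Since a = 9.81 ≤ h_f = 90 mm, the stress block lies entirely in the flange; analyse as a rectangular beam of width b_f.
M_n = T(d − a/2) = 334490 × (705 − 4.905) = 234.17 × 10⁶ N·mm.
M_n = 234.17 kN·m.

M_n ≈ 234 kN·m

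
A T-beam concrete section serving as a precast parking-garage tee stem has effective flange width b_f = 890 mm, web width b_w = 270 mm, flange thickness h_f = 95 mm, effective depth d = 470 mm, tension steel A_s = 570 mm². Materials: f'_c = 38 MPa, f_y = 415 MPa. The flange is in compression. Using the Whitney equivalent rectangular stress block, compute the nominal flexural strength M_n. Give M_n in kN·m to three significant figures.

Tension: T = A_s f_y = 570 × 415 = 236550 N.
Try a within the flange: a = T/(0.85 f'_c b_f) = 236550/(0.85 × 38 × 890) = 8.23 mm.
Since a = 8.23 ≤ h_f = 95 mm, the stress block lies entirely in the flange; analyse as a rectangular beam of width b_f.
M_n = T(d − a/2) = 236550 × (470 − 4.115) = 110.21 × 10⁶ N·mm.
M_n = 110.21 kN·m.

M_n ≈ 110 kN·m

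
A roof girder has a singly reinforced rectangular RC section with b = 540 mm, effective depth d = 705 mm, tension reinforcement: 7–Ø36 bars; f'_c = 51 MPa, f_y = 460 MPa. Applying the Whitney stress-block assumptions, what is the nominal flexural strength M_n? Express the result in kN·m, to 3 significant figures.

M_n ≈ 2080 kN·m

A_s = 7 × 1018 = 7126 mm².
T = A_s f_y = 7126 × 460 = 3277960 N = 3277.96 kN.
From C = T: a = T/(0.85 f'_c b) = 3277960/(0.85 × 51 × 540) = 140.03 mm.
M_n = T(d − a/2) = 3277.96 kN × (705 − 70.015) mm = 2081.46 kN·m.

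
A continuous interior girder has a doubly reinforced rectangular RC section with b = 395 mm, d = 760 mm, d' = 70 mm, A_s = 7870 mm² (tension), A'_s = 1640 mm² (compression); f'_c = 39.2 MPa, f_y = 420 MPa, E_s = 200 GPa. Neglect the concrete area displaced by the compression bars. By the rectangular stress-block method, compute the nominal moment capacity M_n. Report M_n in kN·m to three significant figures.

Assume both tension and compression steel yield.
Net tension couple steel: A_s − A'_s = 6230 mm².
a = (A_s − A'_s) f_y / (0.85 f'_c b) = 2616600/(0.85 × 39.2 × 395) = 198.81 mm.
c = a/β₁ = 198.81/0.77 = 258.19 mm; ε'_s = 0.003(c − d')/c = 0.0022 ≥ f_y/E_s = 0.0021, so compression steel does yield.
M_n = (A_s − A'_s) f_y (d − a/2) + A'_s f_y (d − d') = [2616600 × (760 − 99.405) + 688800 × (760 − 70)] × 10⁻⁶ = 1728.51 + 475.27 = 2203.78 kN·m.

M_n ≈ 2200 kN·m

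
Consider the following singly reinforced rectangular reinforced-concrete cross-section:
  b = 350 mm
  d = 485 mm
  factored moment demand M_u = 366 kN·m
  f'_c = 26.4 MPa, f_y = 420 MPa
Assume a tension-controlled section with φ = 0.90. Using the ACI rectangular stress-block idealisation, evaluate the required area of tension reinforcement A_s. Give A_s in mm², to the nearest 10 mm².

M_n = M_u/φ = 366/0.90 = 406.667 kN·m.
With M_n = 0.85 f'_c a b (d − a/2), solve the quadratic for a:
a = d − √(d² − 2M_n/(0.85 f'_c b)) = 485 − √(485² − 2 × 406.667×10⁶/(0.85 × 26.4 × 350)) = 122.14 mm.
A_s = 0.85 f'_c a b / f_y = 0.85 × 26.4 × 122.14 × 350 / 420 = 2284.0 mm².

A_s ≈ 2280 mm²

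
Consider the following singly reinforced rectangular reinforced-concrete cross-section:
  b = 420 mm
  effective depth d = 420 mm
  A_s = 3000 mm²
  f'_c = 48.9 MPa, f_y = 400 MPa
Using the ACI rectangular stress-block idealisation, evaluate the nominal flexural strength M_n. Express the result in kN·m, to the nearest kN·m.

T = A_s f_y = 3000 × 400 = 1200000 N = 1200 kN.
From C = T: a = T/(0.85 f'_c b) = 1200000/(0.85 × 48.9 × 420) = 68.74 mm.
M_n = T(d − a/2) = 1200 kN × (420 − 34.37) mm = 462.76 kN·m.

M_n ≈ 463 kN·m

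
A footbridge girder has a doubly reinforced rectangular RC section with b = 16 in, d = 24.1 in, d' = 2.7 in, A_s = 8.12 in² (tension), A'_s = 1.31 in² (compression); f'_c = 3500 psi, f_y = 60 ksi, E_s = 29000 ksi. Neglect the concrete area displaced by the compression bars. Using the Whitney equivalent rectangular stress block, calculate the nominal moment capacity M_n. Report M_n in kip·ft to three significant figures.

M_n ≈ 815 kip·ft

Assume both steels yield.
a = (A_s − A'_s) f_y/(0.85 f'_c b) = (8.12 − 1.31) × 60/(0.85 × 3.5 × 16) = 8.584 in.
c = a/β₁ = 8.584/0.85 = 10.099 in; ε'_s = 0.003(c − d')/c = 0.0022 ≥ ε_y = 0.0021, so the compression steel yields.
M_n = (A_s − A'_s) f_y (d − a/2) + A'_s f_y (d − d') = 408.6 × (24.1 − 4.292) + 78.6 × (24.1 − 2.7) = 8093.5 + 1682.0 = 9775.5 kip·in = 9775.5/12 = 814.63 kip·ft.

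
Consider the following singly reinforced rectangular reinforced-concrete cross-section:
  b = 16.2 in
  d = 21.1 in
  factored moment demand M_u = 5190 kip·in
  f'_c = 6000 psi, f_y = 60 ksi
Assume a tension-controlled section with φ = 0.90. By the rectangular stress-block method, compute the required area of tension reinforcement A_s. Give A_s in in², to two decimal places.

A_s ≈ 4.98 in²

M_n = M_u/φ = 5190/0.90 = 5766.67 kip·in.
From M_n = 0.85 f'_c a b (d − a/2):
a = d − √(d² − 2M_n/(0.85 f'_c b)) = 21.1 − √(21.1² − 2 × 5766.67/(0.85 × 6 × 16.2)) = 3.618 in.
A_s = 0.85 f'_c a b / f_y = 0.85 × 6 × 3.618 × 16.2 / 60 = 4.982 in².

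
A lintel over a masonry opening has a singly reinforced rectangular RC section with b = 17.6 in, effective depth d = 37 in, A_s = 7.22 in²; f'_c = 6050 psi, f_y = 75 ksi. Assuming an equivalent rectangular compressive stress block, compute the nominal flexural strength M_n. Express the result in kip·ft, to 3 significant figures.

M_n ≈ 1530 kip·ft

T = A_s f_y = 7.22 × 75 = 541.5 kips.
a = T/(0.85 f'_c b) = 541.5/(0.85 × 6.05 × 17.6) = 5.983 in.
M_n = T(d − a/2) = 541.5 × (37 − 2.9915) = 18415.6 kip·in = 18415.6/12 = 1534.63 kip·ft.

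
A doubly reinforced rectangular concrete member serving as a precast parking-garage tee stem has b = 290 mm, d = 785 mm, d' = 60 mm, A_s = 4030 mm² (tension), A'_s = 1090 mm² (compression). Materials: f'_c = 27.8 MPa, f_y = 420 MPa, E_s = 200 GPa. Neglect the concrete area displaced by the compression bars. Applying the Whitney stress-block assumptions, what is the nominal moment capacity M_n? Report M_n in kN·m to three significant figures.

Assume both tension and compression steel yield.
Net tension couple steel: A_s − A'_s = 2940 mm².
a = (A_s − A'_s) f_y / (0.85 f'_c b) = 1234800/(0.85 × 27.8 × 290) = 180.19 mm.
c = a/β₁ = 180.19/0.85 = 211.99 mm; ε'_s = 0.003(c − d')/c = 0.0022 ≥ f_y/E_s = 0.0021, so compression steel does yield.
M_n = (A_s − A'_s) f_y (d − a/2) + A'_s f_y (d − d') = [1234800 × (785 − 90.095) + 457800 × (785 − 60)] × 10⁻⁶ = 858.07 + 331.91 = 1189.98 kN·m.

M_n ≈ 1190 kN·m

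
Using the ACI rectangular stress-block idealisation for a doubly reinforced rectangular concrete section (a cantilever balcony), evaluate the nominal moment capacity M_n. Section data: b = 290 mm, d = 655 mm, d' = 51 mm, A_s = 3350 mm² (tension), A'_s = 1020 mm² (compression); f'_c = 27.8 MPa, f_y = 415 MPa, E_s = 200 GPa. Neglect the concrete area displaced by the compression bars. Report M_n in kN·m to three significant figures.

M_n ≈ 821 kN·m

Assume both tension and compression steel yield.
Net tension couple steel: A_s − A'_s = 2330 mm².
a = (A_s − A'_s) f_y / (0.85 f'_c b) = 966950/(0.85 × 27.8 × 290) = 141.10 mm.
c = a/β₁ = 141.10/0.85 = 166.00 mm; ε'_s = 0.003(c − d')/c = 0.0021 ≥ f_y/E_s = 0.0021, so compression steel does yield.
M_n = (A_s − A'_s) f_y (d − a/2) + A'_s f_y (d − d') = [966950 × (655 − 70.55) + 423300 × (655 − 51)] × 10⁻⁶ = 565.13 + 255.67 = 820.80 kN·m.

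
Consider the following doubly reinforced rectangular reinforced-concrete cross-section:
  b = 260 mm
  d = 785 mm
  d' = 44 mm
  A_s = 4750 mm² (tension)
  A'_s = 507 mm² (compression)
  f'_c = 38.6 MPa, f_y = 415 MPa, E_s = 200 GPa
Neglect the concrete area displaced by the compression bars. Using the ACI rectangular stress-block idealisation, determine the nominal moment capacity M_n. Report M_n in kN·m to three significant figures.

Assume both tension and compression steel yield.
Net tension couple steel: A_s − A'_s = 4243 mm².
a = (A_s − A'_s) f_y / (0.85 f'_c b) = 1760845/(0.85 × 38.6 × 260) = 206.42 mm.
c = a/β₁ = 206.42/0.774 = 266.69 mm; ε'_s = 0.003(c − d')/c = 0.0025 ≥ f_y/E_s = 0.0021, so compression steel does yield.
M_n = (A_s − A'_s) f_y (d − a/2) + A'_s f_y (d − d') = [1760845 × (785 − 103.21) + 210405 × (785 − 44)] × 10⁻⁶ = 1200.53 + 155.91 = 1356.44 kN·m.

M_n ≈ 1360 kN·m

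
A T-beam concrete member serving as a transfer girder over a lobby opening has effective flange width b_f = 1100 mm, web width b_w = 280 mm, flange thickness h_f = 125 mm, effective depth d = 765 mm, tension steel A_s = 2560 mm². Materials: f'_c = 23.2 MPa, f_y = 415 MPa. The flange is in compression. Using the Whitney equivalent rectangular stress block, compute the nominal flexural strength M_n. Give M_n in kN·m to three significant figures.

M_n ≈ 787 kN·m

Tension: T = A_s f_y = 2560 × 415 = 1062400 N.
Try a within the flange: a = T/(0.85 f'_c b_f) = 1062400/(0.85 × 23.2 × 1100) = 48.98 mm.
Since a = 48.98 ≤ h_f = 125 mm, the stress block lies entirely in the flange; analyse as a rectangular beam of width b_f.
M_n = T(d − a/2) = 1062400 × (765 − 24.49) = 786.72 × 10⁶ N·mm.
M_n = 786.72 kN·m.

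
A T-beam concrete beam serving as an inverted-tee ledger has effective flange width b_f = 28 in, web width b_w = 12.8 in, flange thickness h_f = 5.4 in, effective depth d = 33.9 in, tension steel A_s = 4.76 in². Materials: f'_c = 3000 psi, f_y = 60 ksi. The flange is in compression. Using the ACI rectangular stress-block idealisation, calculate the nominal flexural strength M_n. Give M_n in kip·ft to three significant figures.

M_n ≈ 759 kip·ft

Tension: T = A_s f_y = 4.76 × 60 = 285.6 kips.
Try a within the flange: a = T/(0.85 f'_c b_f) = 285.6/(0.85 × 3 × 28) = 4.000 in.
Since a = 4.000 ≤ h_f = 5.4 in, the stress block lies entirely in the flange; analyse as a rectangular beam of width b_f.
M_n = T(d − a/2) = 285.6 × (33.9 − 2) = 9110.6 kip·in.
M_n = 9110.6/12 = 759.22 kip·ft.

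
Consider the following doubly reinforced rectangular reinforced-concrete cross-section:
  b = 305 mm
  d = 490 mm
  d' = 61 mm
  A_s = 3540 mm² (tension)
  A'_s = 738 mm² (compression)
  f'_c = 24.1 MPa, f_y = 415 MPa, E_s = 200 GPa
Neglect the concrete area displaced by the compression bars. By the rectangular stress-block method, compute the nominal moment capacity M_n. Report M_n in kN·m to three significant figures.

Assume both tension and compression steel yield.
Net tension couple steel: A_s − A'_s = 2802 mm².
a = (A_s − A'_s) f_y / (0.85 f'_c b) = 1162830/(0.85 × 24.1 × 305) = 186.11 mm.
c = a/β₁ = 186.11/0.85 = 218.95 mm; ε'_s = 0.003(c − d')/c = 0.0022 ≥ f_y/E_s = 0.0021, so compression steel does yield.
M_n = (A_s − A'_s) f_y (d − a/2) + A'_s f_y (d − d') = [1162830 × (490 − 93.055) + 306270 × (490 − 61)] × 10⁻⁶ = 461.58 + 131.39 = 592.97 kN·m.

M_n ≈ 593 kN·m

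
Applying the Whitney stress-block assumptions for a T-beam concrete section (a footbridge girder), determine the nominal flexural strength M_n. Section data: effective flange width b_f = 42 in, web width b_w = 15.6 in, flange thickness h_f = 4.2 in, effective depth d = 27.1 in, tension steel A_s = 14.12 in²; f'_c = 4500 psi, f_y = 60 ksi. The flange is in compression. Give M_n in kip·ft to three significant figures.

Tension: T = A_s f_y = 14.12 × 60 = 847.2 kips.
Try a within the flange: a = T/(0.85 f'_c b_f) = 847.2/(0.85 × 4.5 × 42) = 5.274 in.
a = 5.274 > h_f = 4.2 in: the block extends into the web. Split into flange-overhang and web parts.
C_f = 0.85 f'_c (b_f − b_w) h_f = 0.85 × 4.5 × (42 − 15.6) × 4.2 = 424.1 kips.
Remaining web compression depth: a_w = (T − C_f)/(0.85 f'_c b_w) = (847.2 − 424.1)/(0.85 × 4.5 × 15.6) = 7.091 in.
M_n = C_f(d − h_f/2) + (T − C_f)(d − a_w/2) = 424.1 × (27.1 − 2.1) + 423.1 × (27.1 − 3.5455) = 10602.5 + 9965.9 = 20568.4 kip·in.
M_n = 20568.4/12 = 1714.03 kip·ft.

M_n ≈ 1710 kip·ft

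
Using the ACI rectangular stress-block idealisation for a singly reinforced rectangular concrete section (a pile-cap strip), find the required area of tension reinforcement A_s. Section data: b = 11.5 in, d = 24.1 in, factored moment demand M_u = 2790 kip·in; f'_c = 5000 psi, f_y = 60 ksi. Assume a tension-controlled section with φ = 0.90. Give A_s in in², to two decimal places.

M_n = M_u/φ = 2790/0.90 = 3100 kip·in.
From M_n = 0.85 f'_c a b (d − a/2):
a = d − √(d² − 2M_n/(0.85 f'_c b)) = 24.1 − √(24.1² − 2 × 3100/(0.85 × 5 × 11.5)) = 2.794 in.
A_s = 0.85 f'_c a b / f_y = 0.85 × 5 × 2.794 × 11.5 / 60 = 2.276 in².

A_s ≈ 2.28 in²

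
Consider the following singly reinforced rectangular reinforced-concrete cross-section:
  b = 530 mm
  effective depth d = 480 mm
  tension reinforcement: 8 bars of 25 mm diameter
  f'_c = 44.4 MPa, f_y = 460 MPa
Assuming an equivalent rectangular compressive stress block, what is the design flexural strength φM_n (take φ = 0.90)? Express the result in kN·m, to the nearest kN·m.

A_s = 8 × 491 = 3928 mm².
T = A_s f_y = 3928 × 460 = 1806880 N = 1806.88 kN.
From C = T: a = T/(0.85 f'_c b) = 1806880/(0.85 × 44.4 × 530) = 90.33 mm.
M_n = T(d − a/2) = 1806.88 kN × (480 − 45.165) mm = 785.69 kN·m.
φM_n = 0.90 × 785.69 = 707.12 kN·m.

φM_n ≈ 707 kN·m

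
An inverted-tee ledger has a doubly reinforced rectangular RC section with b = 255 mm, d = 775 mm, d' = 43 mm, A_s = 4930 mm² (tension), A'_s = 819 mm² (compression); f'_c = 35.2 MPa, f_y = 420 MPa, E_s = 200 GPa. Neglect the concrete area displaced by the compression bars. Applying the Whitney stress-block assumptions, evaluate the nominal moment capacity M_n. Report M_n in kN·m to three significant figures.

Assume both tension and compression steel yield.
Net tension couple steel: A_s − A'_s = 4111 mm².
a = (A_s − A'_s) f_y / (0.85 f'_c b) = 1726620/(0.85 × 35.2 × 255) = 226.31 mm.
c = a/β₁ = 226.31/0.799 = 283.24 mm; ε'_s = 0.003(c − d')/c = 0.0025 ≥ f_y/E_s = 0.0021, so compression steel does yield.
M_n = (A_s − A'_s) f_y (d − a/2) + A'_s f_y (d − d') = [1726620 × (775 − 113.155) + 343980 × (775 − 43)] × 10⁻⁶ = 1142.75 + 251.79 = 1394.54 kN·m.

M_n ≈ 1390 kN·m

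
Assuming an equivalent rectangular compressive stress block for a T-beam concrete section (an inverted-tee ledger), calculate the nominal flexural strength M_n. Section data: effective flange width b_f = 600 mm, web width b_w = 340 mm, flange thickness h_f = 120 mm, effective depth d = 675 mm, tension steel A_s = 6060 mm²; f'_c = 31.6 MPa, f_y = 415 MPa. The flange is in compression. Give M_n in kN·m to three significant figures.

Tension: T = A_s f_y = 6060 × 415 = 2514900 N.
Try a within the flange: a = T/(0.85 f'_c b_f) = 2514900/(0.85 × 31.6 × 600) = 156.05 mm.
a = 156.05 > h_f = 120 mm: the block extends into the web. Split into flange-overhang and web parts.
C_f = 0.85 f'_c (b_f − b_w) h_f = 0.85 × 31.6 × (600 − 340) × 120 = 838032 N.
Remaining web compression depth: a_w = (T − C_f)/(0.85 f'_c b_w) = (2514900 − 838032)/(0.85 × 31.6 × 340) = 183.62 mm.
M_n = C_f(d − h_f/2) + (T − C_f)(d − a_w/2) = 838032 × (675 − 60) + 1676868 × (675 − 91.81) = 515.39 + 977.93 = 1493.32 × 10⁶ N·mm.
M_n = 1493.32 kN·m.

M_n ≈ 1490 kN·m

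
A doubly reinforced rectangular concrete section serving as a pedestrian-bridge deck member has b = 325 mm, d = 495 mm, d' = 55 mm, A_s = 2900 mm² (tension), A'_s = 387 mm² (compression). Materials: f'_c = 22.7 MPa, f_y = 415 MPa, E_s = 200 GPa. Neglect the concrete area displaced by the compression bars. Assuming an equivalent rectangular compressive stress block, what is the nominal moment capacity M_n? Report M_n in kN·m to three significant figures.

Assume both tension and compression steel yield.
Net tension couple steel: A_s − A'_s = 2513 mm².
a = (A_s − A'_s) f_y / (0.85 f'_c b) = 1042895/(0.85 × 22.7 × 325) = 166.31 mm.
c = a/β₁ = 166.31/0.85 = 195.66 mm; ε'_s = 0.003(c − d')/c = 0.0022 ≥ f_y/E_s = 0.0021, so compression steel does yield.
M_n = (A_s − A'_s) f_y (d − a/2) + A'_s f_y (d − d') = [1042895 × (495 − 83.155) + 160605 × (495 − 55)] × 10⁻⁶ = 429.51 + 70.67 = 500.18 kN·m.

M_n ≈ 500 kN·m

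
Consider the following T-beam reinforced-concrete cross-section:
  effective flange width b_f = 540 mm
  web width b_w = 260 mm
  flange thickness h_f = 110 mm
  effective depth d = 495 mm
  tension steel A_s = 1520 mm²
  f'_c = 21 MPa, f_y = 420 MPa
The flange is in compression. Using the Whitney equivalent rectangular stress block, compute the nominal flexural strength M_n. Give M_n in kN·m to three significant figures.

M_n ≈ 295 kN·m

Tension: T = A_s f_y = 1520 × 420 = 638400 N.
Try a within the flange: a = T/(0.85 f'_c b_f) = 638400/(0.85 × 21 × 540) = 66.23 mm.
Since a = 66.23 ≤ h_f = 110 mm, the stress block lies entirely in the flange; analyse as a rectangular beam of width b_f.
M_n = T(d − a/2) = 638400 × (495 − 33.115) = 294.87 × 10⁶ N·mm.
M_n = 294.87 kN·m.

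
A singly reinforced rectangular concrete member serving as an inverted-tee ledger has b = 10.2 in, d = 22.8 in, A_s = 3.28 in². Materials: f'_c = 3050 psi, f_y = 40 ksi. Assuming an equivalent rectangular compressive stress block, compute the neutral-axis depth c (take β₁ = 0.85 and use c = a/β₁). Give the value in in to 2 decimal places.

c ≈ 5.84 in

T = A_s f_y = 3.28 × 40 = 131.2 kips.
a = T/(0.85 f'_c b) = 131.2/(0.85 × 3.05 × 10.2) = 4.9615 in.
With β₁ = 0.85, c = a/β₁ = 4.9615/0.85 = 5.84 in.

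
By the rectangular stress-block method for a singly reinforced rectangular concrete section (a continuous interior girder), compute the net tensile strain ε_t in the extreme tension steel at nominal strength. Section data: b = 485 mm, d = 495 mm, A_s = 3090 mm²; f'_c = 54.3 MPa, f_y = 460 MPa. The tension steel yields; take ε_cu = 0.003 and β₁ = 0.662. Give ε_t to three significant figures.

ε_t ≈ 0.0125

a = A_s f_y/(0.85 f'_c b) = 63.50 mm.
β₁ = 0.662, so c = a/β₁ = 63.50/0.662 = 95.92 mm.
From the linear strain diagram with ε_cu = 0.003: ε_t = 0.003 (d − c)/c = 0.003 × (495 − 95.92)/95.92 = 0.0125.
Since ε_t ≥ 0.005, the section is tension-controlled.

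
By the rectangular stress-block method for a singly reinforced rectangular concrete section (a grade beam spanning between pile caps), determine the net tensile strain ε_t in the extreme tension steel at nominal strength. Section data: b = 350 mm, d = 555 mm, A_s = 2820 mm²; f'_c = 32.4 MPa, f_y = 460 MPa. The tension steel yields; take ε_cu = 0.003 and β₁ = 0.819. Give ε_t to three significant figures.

a = A_s f_y/(0.85 f'_c b) = 134.58 mm.
β₁ = 0.819, so c = a/β₁ = 134.58/0.819 = 164.32 mm.
From the linear strain diagram with ε_cu = 0.003: ε_t = 0.003 (d − c)/c = 0.003 × (555 − 164.32)/164.32 = 0.00713.
Since ε_t ≥ 0.005, the section is tension-controlled.

ε_t ≈ 0.00713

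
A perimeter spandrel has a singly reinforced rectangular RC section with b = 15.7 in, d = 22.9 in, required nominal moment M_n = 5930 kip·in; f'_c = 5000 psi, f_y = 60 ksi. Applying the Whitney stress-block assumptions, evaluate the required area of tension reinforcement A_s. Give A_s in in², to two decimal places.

From M_n = 0.85 f'_c a b (d − a/2):
a = d − √(d² − 2M_n/(0.85 f'_c b)) = 22.9 − √(22.9² − 2 × 5930/(0.85 × 5 × 15.7)) = 4.281 in.
A_s = 0.85 f'_c a b / f_y = 0.85 × 5 × 4.281 × 15.7 / 60 = 4.761 in².

A_s ≈ 4.76 in²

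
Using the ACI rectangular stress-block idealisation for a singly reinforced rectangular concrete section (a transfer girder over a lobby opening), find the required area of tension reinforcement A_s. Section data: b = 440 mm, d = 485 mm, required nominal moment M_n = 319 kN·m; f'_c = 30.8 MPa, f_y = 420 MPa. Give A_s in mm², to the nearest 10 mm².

With M_n = 0.85 f'_c a b (d − a/2), solve the quadratic for a:
a = d − √(d² − 2M_n/(0.85 f'_c b)) = 485 − √(485² − 2 × 319×10⁶/(0.85 × 30.8 × 440)) = 60.93 mm.
A_s = 0.85 f'_c a b / f_y = 0.85 × 30.8 × 60.93 × 440 / 420 = 1671.1 mm².

A_s ≈ 1670 mm²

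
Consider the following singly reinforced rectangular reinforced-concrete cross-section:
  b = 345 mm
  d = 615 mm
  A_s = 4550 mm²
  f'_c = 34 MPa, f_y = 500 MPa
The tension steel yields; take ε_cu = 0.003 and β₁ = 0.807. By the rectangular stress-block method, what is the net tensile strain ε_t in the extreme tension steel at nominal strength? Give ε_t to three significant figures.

a = A_s f_y/(0.85 f'_c b) = 228.17 mm.
β₁ = 0.807, so c = a/β₁ = 228.17/0.807 = 282.74 mm.
From the linear strain diagram with ε_cu = 0.003: ε_t = 0.003 (d − c)/c = 0.003 × (615 − 282.74)/282.74 = 0.00353.
ε_t < 0.004 — the section is over-reinforced for flexure under ACI limits.

ε_t ≈ 0.00353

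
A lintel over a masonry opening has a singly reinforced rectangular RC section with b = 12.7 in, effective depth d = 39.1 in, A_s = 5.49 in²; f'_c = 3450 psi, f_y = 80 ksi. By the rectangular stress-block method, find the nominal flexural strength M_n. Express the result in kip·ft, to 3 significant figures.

T = A_s f_y = 5.49 × 80 = 439.2 kips.
a = T/(0.85 f'_c b) = 439.2/(0.85 × 3.45 × 12.7) = 11.793 in.
M_n = T(d − a/2) = 439.2 × (39.1 − 5.8965) = 14583.0 kip·in = 14583.0/12 = 1215.25 kip·ft.

M_n ≈ 1220 kip·ft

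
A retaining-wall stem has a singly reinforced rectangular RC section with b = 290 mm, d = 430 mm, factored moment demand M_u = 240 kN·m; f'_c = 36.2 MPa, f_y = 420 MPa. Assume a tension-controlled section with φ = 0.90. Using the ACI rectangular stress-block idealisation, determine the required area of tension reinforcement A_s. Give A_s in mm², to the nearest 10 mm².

A_s ≈ 1620 mm²

M_n = M_u/φ = 240/0.90 = 266.667 kN·m.
With M_n = 0.85 f'_c a b (d − a/2), solve the quadratic for a:
a = d − √(d² − 2M_n/(0.85 f'_c b)) = 430 − √(430² − 2 × 266.667×10⁶/(0.85 × 36.2 × 290)) = 76.26 mm.
A_s = 0.85 f'_c a b / f_y = 0.85 × 36.2 × 76.26 × 290 / 420 = 1620.2 mm².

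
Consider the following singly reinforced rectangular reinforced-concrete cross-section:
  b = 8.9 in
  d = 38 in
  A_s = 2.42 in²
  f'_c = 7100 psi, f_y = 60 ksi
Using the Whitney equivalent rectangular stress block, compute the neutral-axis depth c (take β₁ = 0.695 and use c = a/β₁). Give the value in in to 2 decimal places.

T = A_s f_y = 2.42 × 60 = 145.2 kips.
a = T/(0.85 f'_c b) = 145.2/(0.85 × 7.1 × 8.9) = 2.7033 in.
With β₁ = 0.695, c = a/β₁ = 2.7033/0.695 = 3.89 in.

c ≈ 3.89 in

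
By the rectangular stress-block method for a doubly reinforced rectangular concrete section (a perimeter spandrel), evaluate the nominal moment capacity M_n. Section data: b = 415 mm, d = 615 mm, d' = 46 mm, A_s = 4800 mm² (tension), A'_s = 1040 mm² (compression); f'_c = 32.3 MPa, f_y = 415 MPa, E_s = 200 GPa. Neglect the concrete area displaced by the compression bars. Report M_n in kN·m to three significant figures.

Assume both tension and compression steel yield.
Net tension couple steel: A_s − A'_s = 3760 mm².
a = (A_s − A'_s) f_y / (0.85 f'_c b) = 1560400/(0.85 × 32.3 × 415) = 136.95 mm.
c = a/β₁ = 136.95/0.819 = 167.22 mm; ε'_s = 0.003(c − d')/c = 0.0022 ≥ f_y/E_s = 0.0021, so compression steel does yield.
M_n = (A_s − A'_s) f_y (d − a/2) + A'_s f_y (d − d') = [1560400 × (615 − 68.475) + 431600 × (615 − 46)] × 10⁻⁶ = 852.80 + 245.58 = 1098.38 kN·m.

M_n ≈ 1100 kN·m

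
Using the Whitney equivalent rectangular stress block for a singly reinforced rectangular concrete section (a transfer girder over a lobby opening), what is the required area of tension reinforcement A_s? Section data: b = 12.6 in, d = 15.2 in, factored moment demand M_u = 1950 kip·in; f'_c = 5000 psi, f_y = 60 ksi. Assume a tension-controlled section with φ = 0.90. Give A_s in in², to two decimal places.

A_s ≈ 2.63 in²

M_n = M_u/φ = 1950/0.90 = 2166.67 kip·in.
From M_n = 0.85 f'_c a b (d − a/2):
a = d − √(d² − 2M_n/(0.85 f'_c b)) = 15.2 − √(15.2² − 2 × 2166.67/(0.85 × 5 × 12.6)) = 2.948 in.
A_s = 0.85 f'_c a b / f_y = 0.85 × 5 × 2.948 × 12.6 / 60 = 2.631 in².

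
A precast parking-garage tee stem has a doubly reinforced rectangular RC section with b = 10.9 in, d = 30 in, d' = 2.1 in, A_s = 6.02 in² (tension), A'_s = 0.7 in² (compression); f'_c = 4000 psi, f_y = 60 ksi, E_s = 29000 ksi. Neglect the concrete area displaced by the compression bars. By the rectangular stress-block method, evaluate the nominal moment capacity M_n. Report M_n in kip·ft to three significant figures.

M_n ≈ 781 kip·ft

Assume both steels yield.
a = (A_s − A'_s) f_y/(0.85 f'_c b) = (6.02 − 0.7) × 60/(0.85 × 4 × 10.9) = 8.613 in.
c = a/β₁ = 8.613/0.85 = 10.133 in; ε'_s = 0.003(c − d')/c = 0.0024 ≥ ε_y = 0.0021, so the compression steel yields.
M_n = (A_s − A'_s) f_y (d − a/2) + A'_s f_y (d − d') = 319.2 × (30 − 4.3065) + 42 × (30 − 2.1) = 8201.4 + 1171.8 = 9373.2 kip·in = 9373.2/12 = 781.10 kip·ft.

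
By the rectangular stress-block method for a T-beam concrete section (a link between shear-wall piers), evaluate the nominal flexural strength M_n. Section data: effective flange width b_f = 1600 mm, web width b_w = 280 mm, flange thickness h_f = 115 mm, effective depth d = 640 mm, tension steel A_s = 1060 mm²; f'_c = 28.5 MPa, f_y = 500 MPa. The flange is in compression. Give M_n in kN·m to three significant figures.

M_n ≈ 336 kN·m

Tension: T = A_s f_y = 1060 × 500 = 530000 N.
Try a within the flange: a = T/(0.85 f'_c b_f) = 530000/(0.85 × 28.5 × 1600) = 13.67 mm.
Since a = 13.67 ≤ h_f = 115 mm, the stress block lies entirely in the flange; analyse as a rectangular beam of width b_f.
M_n = T(d − a/2) = 530000 × (640 − 6.835) = 335.58 × 10⁶ N·mm.
M_n = 335.58 kN·m.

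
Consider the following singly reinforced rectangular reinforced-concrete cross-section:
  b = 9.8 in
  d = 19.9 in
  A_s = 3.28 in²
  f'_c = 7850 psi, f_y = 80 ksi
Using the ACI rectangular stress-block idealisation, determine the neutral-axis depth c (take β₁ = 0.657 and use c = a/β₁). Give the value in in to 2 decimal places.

T = A_s f_y = 3.28 × 80 = 262.4 kips.
a = T/(0.85 f'_c b) = 262.4/(0.85 × 7.85 × 9.8) = 4.0128 in.
With β₁ = 0.657, c = a/β₁ = 4.0128/0.657 = 6.11 in.

c ≈ 6.11 in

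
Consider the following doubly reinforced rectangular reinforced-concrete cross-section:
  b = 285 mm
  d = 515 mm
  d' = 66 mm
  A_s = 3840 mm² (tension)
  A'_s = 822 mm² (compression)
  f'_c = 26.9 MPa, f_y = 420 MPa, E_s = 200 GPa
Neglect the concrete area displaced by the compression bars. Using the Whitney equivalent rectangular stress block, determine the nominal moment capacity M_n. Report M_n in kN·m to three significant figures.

Assume both tension and compression steel yield.
Net tension couple steel: A_s − A'_s = 3018 mm².
a = (A_s − A'_s) f_y / (0.85 f'_c b) = 1267560/(0.85 × 26.9 × 285) = 194.51 mm.
c = a/β₁ = 194.51/0.85 = 228.84 mm; ε'_s = 0.003(c − d')/c = 0.0021 ≥ f_y/E_s = 0.0021, so compression steel does yield.
M_n = (A_s − A'_s) f_y (d − a/2) + A'_s f_y (d − d') = [1267560 × (515 − 97.255) + 345240 × (515 − 66)] × 10⁻⁶ = 529.52 + 155.01 = 684.53 kN·m.

M_n ≈ 685 kN·m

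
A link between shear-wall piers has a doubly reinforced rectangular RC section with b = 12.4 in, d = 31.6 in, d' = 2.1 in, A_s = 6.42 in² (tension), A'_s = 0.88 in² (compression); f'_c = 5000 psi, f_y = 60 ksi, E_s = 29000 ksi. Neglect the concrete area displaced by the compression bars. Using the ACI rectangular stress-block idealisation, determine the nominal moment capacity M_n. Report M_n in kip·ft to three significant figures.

Assume both steels yield.
a = (A_s − A'_s) f_y/(0.85 f'_c b) = (6.42 − 0.88) × 60/(0.85 × 5 × 12.4) = 6.307 in.
c = a/β₁ = 6.307/0.8 = 7.884 in; ε'_s = 0.003(c − d')/c = 0.0022 ≥ ε_y = 0.0021, so the compression steel yields.
M_n = (A_s − A'_s) f_y (d − a/2) + A'_s f_y (d − d') = 332.4 × (31.6 − 3.1535) + 52.8 × (31.6 − 2.1) = 9455.6 + 1557.6 = 11013.2 kip·in = 11013.2/12 = 917.77 kip·ft.

M_n ≈ 918 kip·ft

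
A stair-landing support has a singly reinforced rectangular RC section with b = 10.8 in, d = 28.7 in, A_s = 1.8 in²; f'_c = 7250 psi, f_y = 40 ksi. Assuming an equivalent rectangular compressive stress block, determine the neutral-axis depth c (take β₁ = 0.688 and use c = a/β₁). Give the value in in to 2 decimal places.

T = A_s f_y = 1.8 × 40 = 72 kips.
a = T/(0.85 f'_c b) = 72/(0.85 × 7.25 × 10.8) = 1.0818 in.
With β₁ = 0.688, c = a/β₁ = 1.0818/0.688 = 1.57 in.

c ≈ 1.57 in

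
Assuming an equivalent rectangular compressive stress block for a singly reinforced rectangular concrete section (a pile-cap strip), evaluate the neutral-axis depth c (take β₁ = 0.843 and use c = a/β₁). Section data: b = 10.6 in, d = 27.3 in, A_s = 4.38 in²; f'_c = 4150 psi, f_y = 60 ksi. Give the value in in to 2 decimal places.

T = A_s f_y = 4.38 × 60 = 262.8 kips.
a = T/(0.85 f'_c b) = 262.8/(0.85 × 4.15 × 10.6) = 7.0283 in.
With β₁ = 0.843, c = a/β₁ = 7.0283/0.843 = 8.34 in.

c ≈ 8.34 in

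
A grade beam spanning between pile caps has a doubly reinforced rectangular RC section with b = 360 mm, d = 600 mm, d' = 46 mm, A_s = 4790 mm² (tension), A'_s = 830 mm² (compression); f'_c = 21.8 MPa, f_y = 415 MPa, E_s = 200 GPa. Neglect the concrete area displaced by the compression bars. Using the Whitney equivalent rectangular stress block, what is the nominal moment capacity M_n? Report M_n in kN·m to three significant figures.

Assume both tension and compression steel yield.
Net tension couple steel: A_s − A'_s = 3960 mm².
a = (A_s − A'_s) f_y / (0.85 f'_c b) = 1643400/(0.85 × 21.8 × 360) = 246.36 mm.
c = a/β₁ = 246.36/0.85 = 289.84 mm; ε'_s = 0.003(c − d')/c = 0.0025 ≥ f_y/E_s = 0.0021, so compression steel does yield.
M_n = (A_s − A'_s) f_y (d − a/2) + A'_s f_y (d − d') = [1643400 × (600 − 123.18) + 344450 × (600 − 46)] × 10⁻⁶ = 783.61 + 190.83 = 974.44 kN·m.

M_n ≈ 974 kN·m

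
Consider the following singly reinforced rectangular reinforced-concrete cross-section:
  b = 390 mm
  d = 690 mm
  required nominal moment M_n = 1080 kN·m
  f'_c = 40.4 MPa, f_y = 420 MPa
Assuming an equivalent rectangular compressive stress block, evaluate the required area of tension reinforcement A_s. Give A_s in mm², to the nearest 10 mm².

A_s ≈ 4110 mm²

With M_n = 0.85 f'_c a b (d − a/2), solve the quadratic for a:
a = d − √(d² − 2M_n/(0.85 f'_c b)) = 690 − √(690² − 2 × 1080×10⁶/(0.85 × 40.4 × 390)) = 128.91 mm.
A_s = 0.85 f'_c a b / f_y = 0.85 × 40.4 × 128.91 × 390 / 420 = 4110.6 mm².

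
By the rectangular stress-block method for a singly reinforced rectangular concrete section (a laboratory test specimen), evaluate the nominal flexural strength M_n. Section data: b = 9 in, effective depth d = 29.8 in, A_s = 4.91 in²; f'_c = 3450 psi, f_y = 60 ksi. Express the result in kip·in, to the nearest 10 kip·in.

M_n ≈ 7130 kip·in

T = A_s f_y = 4.91 × 60 = 294.6 kips.
a = T/(0.85 f'_c b) = 294.6/(0.85 × 3.45 × 9) = 11.162 in.
M_n = T(d − a/2) = 294.6 × (29.8 − 5.581) = 7134.9 kip·in.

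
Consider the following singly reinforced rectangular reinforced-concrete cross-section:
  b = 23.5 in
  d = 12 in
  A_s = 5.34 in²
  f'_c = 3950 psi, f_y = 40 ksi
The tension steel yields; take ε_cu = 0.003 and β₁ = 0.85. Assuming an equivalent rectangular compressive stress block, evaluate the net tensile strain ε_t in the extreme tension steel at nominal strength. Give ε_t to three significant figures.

a = A_s f_y/(0.85 f'_c b) = 2.707 in.
β₁ = 0.85, so c = a/β₁ = 2.707/0.85 = 3.185 in.
From the linear strain diagram with ε_cu = 0.003: ε_t = 0.003 (d − c)/c = 0.003 × (12 − 3.185)/3.185 = 0.00830.
Since ε_t ≥ 0.005, the section is tension-controlled.

ε_t ≈ 0.00830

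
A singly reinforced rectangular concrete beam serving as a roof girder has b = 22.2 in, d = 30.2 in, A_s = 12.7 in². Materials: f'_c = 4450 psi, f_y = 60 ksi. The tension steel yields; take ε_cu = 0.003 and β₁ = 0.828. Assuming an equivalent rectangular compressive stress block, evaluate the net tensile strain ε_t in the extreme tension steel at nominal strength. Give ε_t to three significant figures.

ε_t ≈ 0.00527

a = A_s f_y/(0.85 f'_c b) = 9.075 in.
β₁ = 0.828, so c = a/β₁ = 9.075/0.828 = 10.960 in.
From the linear strain diagram with ε_cu = 0.003: ε_t = 0.003 (d − c)/c = 0.003 × (30.2 − 10.960)/10.960 = 0.00527.
Since ε_t ≥ 0.005, the section is tension-controlled.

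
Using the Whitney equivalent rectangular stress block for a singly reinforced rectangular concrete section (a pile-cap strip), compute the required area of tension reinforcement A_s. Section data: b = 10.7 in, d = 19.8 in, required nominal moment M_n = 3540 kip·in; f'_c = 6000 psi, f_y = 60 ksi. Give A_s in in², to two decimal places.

A_s ≈ 3.28 in²

From M_n = 0.85 f'_c a b (d − a/2):
a = d − √(d² − 2M_n/(0.85 f'_c b)) = 19.8 − √(19.8² − 2 × 3540/(0.85 × 6 × 10.7)) = 3.604 in.
A_s = 0.85 f'_c a b / f_y = 0.85 × 6 × 3.604 × 10.7 / 60 = 3.278 in².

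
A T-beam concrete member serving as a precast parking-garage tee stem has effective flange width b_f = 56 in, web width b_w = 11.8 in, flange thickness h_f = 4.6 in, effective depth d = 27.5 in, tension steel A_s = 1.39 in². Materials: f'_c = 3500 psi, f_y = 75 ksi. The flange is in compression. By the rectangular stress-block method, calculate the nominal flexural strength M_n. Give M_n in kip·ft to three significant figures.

M_n ≈ 236 kip·ft

Tension: T = A_s f_y = 1.39 × 75 = 104.25 kips.
Try a within the flange: a = T/(0.85 f'_c b_f) = 104.25/(0.85 × 3.5 × 56) = 0.626 in.
Since a = 0.626 ≤ h_f = 4.6 in, the stress block lies entirely in the flange; analyse as a rectangular beam of width b_f.
M_n = T(d − a/2) = 104.25 × (27.5 − 0.313) = 2834.2 kip·in.
M_n = 2834.2/12 = 236.18 kip·ft.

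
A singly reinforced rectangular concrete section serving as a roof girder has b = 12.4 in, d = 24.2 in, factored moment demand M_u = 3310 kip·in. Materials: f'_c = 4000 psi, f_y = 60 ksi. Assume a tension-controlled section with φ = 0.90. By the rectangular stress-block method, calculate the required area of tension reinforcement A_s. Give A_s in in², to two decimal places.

A_s ≈ 2.76 in²

M_n = M_u/φ = 3310/0.90 = 3677.78 kip·in.
From M_n = 0.85 f'_c a b (d − a/2):
a = d − √(d² − 2M_n/(0.85 f'_c b)) = 24.2 − √(24.2² − 2 × 3677.78/(0.85 × 4 × 12.4)) = 3.923 in.
A_s = 0.85 f'_c a b / f_y = 0.85 × 4 × 3.923 × 12.4 / 60 = 2.757 in².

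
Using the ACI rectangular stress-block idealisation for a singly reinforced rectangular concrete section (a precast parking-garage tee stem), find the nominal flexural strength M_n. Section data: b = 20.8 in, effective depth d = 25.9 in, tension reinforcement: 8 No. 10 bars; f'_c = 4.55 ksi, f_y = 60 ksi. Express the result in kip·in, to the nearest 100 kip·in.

A_s = 8 × 1.27 = 10.16 in².
T = A_s f_y = 10.16 × 60 = 609.6 kips.
a = T/(0.85 f'_c b) = 609.6/(0.85 × 4.55 × 20.8) = 7.578 in.
M_n = T(d − a/2) = 609.6 × (25.9 − 3.789) = 13478.9 kip·in.

M_n ≈ 13500 kip·in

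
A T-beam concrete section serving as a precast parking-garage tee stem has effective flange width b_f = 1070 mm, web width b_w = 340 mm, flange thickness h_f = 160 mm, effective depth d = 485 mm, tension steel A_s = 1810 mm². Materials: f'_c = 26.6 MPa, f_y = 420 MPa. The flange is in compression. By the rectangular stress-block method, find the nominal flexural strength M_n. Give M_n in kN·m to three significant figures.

Tension: T = A_s f_y = 1810 × 420 = 760200 N.
Try a within the flange: a = T/(0.85 f'_c b_f) = 760200/(0.85 × 26.6 × 1070) = 31.42 mm.
Since a = 31.42 ≤ h_f = 160 mm, the stress block lies entirely in the flange; analyse as a rectangular beam of width b_f.
M_n = T(d − a/2) = 760200 × (485 − 15.71) = 356.75 × 10⁶ N·mm.
M_n = 356.75 kN·m.

M_n ≈ 357 kN·m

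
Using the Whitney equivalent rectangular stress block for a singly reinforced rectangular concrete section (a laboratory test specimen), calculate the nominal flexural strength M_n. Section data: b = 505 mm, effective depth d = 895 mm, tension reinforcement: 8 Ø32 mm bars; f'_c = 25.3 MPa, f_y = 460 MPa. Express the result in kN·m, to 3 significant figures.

A_s = 8 × 804 = 6432 mm².
T = A_s f_y = 6432 × 460 = 2958720 N = 2958.72 kN.
From C = T: a = T/(0.85 f'_c b) = 2958720/(0.85 × 25.3 × 505) = 272.44 mm.
M_n = T(d − a/2) = 2958.72 kN × (895 − 136.22) mm = 2245.02 kN·m.

M_n ≈ 2250 kN·m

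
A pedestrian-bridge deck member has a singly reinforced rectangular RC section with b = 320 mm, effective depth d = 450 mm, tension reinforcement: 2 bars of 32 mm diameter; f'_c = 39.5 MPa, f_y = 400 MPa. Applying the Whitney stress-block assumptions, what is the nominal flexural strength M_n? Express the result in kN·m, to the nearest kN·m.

M_n ≈ 270 kN·m

A_s = 2 × 804 = 1608 mm².
T = A_s f_y = 1608 × 400 = 643200 N = 643.2 kN.
From C = T: a = T/(0.85 f'_c b) = 643200/(0.85 × 39.5 × 320) = 59.87 mm.
M_n = T(d − a/2) = 643.2 kN × (450 − 29.935) mm = 270.19 kN·m.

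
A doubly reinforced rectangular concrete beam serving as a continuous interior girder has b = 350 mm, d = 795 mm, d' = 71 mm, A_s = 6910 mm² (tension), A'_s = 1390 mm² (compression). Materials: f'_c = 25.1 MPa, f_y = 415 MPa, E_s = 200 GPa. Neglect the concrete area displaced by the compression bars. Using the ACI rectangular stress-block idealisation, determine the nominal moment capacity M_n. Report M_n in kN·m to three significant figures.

M_n ≈ 1890 kN·m

Assume both tension and compression steel yield.
Net tension couple steel: A_s − A'_s = 5520 mm².
a = (A_s − A'_s) f_y / (0.85 f'_c b) = 2290800/(0.85 × 25.1 × 350) = 306.78 mm.
c = a/β₁ = 306.78/0.85 = 360.92 mm; ε'_s = 0.003(c − d')/c = 0.0024 ≥ f_y/E_s = 0.0021, so compression steel does yield.
M_n = (A_s − A'_s) f_y (d − a/2) + A'_s f_y (d − d') = [2290800 × (795 − 153.39) + 576850 × (795 − 71)] × 10⁻⁶ = 1469.80 + 417.64 = 1887.44 kN·m.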